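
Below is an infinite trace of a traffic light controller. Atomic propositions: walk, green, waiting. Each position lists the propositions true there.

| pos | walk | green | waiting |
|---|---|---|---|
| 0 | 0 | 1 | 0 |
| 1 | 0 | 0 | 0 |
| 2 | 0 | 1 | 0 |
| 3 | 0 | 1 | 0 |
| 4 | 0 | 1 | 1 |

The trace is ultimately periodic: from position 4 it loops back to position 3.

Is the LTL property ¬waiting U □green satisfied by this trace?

Holds

Walking from position 0: □green first holds at position 2, and ¬waiting holds at every earlier position along the way, so ¬waiting U □green holds.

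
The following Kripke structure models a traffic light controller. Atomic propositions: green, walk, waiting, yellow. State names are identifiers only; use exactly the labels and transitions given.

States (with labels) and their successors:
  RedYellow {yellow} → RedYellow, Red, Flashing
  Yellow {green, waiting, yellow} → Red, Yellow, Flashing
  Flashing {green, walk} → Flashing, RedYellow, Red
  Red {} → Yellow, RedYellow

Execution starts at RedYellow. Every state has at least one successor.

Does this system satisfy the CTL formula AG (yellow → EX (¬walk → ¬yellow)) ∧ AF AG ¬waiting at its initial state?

Violated

States satisfying yellow → EX (¬walk → ¬yellow): {RedYellow, Yellow, Flashing, Red}.
States satisfying AG (yellow → EX (¬walk → ¬yellow)): {RedYellow, Yellow, Flashing, Red}.
States satisfying AG ¬waiting: ∅.
States satisfying AF AG ¬waiting: ∅.
States satisfying AG (yellow → EX (¬walk → ¬yellow)) ∧ AF AG ¬waiting: ∅.
RedYellow ∉ Sat(AG (yellow → EX (¬walk → ¬yellow)) ∧ AF AG ¬waiting).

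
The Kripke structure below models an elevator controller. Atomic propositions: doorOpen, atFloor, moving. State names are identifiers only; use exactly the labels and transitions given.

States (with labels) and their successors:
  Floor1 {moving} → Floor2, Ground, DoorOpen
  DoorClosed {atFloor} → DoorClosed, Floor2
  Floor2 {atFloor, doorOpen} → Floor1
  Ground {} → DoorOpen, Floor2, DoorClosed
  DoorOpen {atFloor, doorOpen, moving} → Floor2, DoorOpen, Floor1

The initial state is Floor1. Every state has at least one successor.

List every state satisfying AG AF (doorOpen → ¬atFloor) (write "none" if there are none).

States satisfying AF (doorOpen → ¬atFloor): {Floor1, DoorClosed, Floor2, Ground}.
States satisfying AG AF (doorOpen → ¬atFloor): ∅.

none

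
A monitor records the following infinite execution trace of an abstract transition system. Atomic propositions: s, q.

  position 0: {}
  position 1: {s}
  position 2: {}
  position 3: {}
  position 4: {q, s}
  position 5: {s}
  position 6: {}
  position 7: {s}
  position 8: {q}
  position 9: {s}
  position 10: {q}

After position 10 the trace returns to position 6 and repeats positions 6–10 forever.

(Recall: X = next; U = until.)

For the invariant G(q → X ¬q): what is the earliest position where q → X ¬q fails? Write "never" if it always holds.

never

q → X ¬q holds at every position 0..10, and those are all the positions the trace ever visits, so the invariant G(q → X ¬q) is never violated.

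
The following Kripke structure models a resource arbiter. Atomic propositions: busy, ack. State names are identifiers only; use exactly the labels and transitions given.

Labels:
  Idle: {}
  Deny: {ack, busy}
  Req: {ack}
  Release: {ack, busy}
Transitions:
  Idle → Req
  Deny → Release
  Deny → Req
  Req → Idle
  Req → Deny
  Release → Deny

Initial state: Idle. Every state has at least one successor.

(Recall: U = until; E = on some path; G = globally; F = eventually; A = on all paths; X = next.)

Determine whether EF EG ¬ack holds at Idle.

Does not hold

States satisfying EG ¬ack: ∅.
States satisfying EF EG ¬ack: ∅.
No suitable path/successor from Idle witnesses the formula.
Idle ∉ Sat(EF EG ¬ack).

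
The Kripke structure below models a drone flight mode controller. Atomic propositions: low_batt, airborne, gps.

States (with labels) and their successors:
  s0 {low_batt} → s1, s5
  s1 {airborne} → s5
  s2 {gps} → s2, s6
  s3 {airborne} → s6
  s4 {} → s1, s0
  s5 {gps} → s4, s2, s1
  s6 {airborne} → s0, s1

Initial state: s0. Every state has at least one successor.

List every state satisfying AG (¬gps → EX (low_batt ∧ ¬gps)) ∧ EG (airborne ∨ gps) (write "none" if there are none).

States satisfying ¬gps → EX (low_batt ∧ ¬gps): {s2, s4, s5, s6}.
States satisfying AG (¬gps → EX (low_batt ∧ ¬gps)): ∅.
States satisfying airborne ∨ gps: {s1, s2, s3, s5, s6}.
States satisfying EG (airborne ∨ gps): {s1, s2, s3, s5, s6}.
States satisfying AG (¬gps → EX (low_batt ∧ ¬gps)) ∧ EG (airborne ∨ gps): ∅.

none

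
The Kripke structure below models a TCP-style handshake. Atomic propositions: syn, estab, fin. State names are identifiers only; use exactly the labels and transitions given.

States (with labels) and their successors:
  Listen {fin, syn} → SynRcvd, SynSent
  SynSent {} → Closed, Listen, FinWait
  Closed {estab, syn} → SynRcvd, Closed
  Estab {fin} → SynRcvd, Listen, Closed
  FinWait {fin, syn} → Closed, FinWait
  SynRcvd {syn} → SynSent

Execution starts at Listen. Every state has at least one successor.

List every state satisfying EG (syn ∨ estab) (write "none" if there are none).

{Closed, FinWait}

States satisfying syn ∨ estab: {Listen, Closed, FinWait, SynRcvd}.
States satisfying EG (syn ∨ estab): {Closed, FinWait}.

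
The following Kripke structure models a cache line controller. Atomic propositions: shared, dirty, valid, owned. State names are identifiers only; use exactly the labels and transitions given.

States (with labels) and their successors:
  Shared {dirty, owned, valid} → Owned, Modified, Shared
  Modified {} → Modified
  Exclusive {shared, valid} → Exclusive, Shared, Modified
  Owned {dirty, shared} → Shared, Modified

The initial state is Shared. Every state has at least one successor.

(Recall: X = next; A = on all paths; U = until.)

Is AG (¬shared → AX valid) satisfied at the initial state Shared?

States satisfying ¬shared → AX valid: {Exclusive, Owned}.
States satisfying AG (¬shared → AX valid): ∅.
Modified is reachable from Shared and violates ¬shared → AX valid, so AG fails at Shared.
Shared ∉ Sat(AG (¬shared → AX valid)).

Does not hold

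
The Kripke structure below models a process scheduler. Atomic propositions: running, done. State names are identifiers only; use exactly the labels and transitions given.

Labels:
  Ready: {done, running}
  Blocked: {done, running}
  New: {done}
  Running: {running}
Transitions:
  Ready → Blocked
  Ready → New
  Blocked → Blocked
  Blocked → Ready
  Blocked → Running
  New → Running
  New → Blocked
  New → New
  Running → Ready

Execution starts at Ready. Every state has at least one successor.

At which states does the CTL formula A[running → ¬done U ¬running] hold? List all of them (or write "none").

{New}

States satisfying running → ¬done: {New, Running}.
States satisfying ¬running: {New}.
States satisfying A[running → ¬done U ¬running]: {New}.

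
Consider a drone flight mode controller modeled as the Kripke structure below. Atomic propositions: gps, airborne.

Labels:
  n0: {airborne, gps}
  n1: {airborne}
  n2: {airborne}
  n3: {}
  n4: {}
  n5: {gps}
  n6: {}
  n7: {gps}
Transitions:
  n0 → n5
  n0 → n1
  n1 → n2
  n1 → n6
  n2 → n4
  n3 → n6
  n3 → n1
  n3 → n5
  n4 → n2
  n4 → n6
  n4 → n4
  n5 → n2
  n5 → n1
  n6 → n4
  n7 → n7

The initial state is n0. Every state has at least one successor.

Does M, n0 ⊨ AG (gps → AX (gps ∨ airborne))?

Satisfied

States satisfying gps → AX (gps ∨ airborne): {n0, n1, n2, n3, n4, n5, n6, n7}.
States satisfying AG (gps → AX (gps ∨ airborne)): {n0, n1, n2, n3, n4, n5, n6, n7}.
Every state reachable from n0 satisfies gps → AX (gps ∨ airborne).
n0 ∈ Sat(AG (gps → AX (gps ∨ airborne))).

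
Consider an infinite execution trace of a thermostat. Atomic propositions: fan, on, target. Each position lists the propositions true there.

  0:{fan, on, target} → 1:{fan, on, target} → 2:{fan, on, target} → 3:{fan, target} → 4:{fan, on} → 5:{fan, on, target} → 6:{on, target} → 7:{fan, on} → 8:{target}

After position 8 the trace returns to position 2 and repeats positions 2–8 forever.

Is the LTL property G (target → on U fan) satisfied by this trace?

target → on U fan must hold at every position from 0 onward. It fails at position 8, so G (target → on U fan) is false.
Positions where target holds: 0, 1, 2, 3, 5, 6, 8.
Check on U fan at each: 0→ok, 1→ok, 2→ok, 3→ok, 5→ok, 6→ok, 8→fails.

Violated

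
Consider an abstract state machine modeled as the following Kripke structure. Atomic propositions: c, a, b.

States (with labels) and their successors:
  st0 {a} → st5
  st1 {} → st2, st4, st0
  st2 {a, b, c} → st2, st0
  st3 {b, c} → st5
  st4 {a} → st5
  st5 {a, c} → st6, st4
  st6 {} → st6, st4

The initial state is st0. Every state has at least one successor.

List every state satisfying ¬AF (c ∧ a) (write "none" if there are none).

{st6}

States satisfying c ∧ a: {st2, st5}.
States satisfying AF (c ∧ a): {st0, st1, st2, st3, st4, st5}.
States satisfying ¬AF (c ∧ a): {st6}.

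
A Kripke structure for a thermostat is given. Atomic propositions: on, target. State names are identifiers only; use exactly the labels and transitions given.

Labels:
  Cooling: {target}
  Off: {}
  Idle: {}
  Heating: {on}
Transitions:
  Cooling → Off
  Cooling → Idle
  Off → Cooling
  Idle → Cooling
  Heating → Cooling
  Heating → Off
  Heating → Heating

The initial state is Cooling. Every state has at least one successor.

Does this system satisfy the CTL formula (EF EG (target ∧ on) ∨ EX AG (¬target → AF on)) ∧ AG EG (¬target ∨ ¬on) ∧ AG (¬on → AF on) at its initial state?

States satisfying EG (target ∧ on): ∅.
States satisfying EF EG (target ∧ on): ∅.
States satisfying AG (¬target → AF on): ∅.
States satisfying EX AG (¬target → AF on): ∅.
States satisfying EF EG (target ∧ on) ∨ EX AG (¬target → AF on): ∅.
States satisfying EG (¬target ∨ ¬on): {Cooling, Off, Idle, Heating}.
States satisfying AG EG (¬target ∨ ¬on): {Cooling, Off, Idle, Heating}.
States satisfying ¬on → AF on: {Heating}.
States satisfying AG (¬on → AF on): ∅.
States satisfying AG EG (¬target ∨ ¬on) ∧ AG (¬on → AF on): ∅.
States satisfying (EF EG (target ∧ on) ∨ EX AG (¬target → AF on)) ∧ AG EG (¬target ∨ ¬on) ∧ AG (¬on → AF on): ∅.
Cooling ∉ Sat((EF EG (target ∧ on) ∨ EX AG (¬target → AF on)) ∧ AG EG (¬target ∨ ¬on) ∧ AG (¬on → AF on)).

No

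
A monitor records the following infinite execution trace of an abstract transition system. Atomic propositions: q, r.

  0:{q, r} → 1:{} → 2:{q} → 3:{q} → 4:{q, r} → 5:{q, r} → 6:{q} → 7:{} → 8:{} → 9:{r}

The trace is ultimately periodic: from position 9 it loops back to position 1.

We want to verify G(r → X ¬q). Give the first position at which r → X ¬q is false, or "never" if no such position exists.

4

Check r → X ¬q at each position in order: 0 ✓, 1 ✓, 2 ✓, 3 ✓.
At position 4 the labels are {q, r} and the next position 5 has {q, r}, so r → X ¬q is false there. This is the first violation.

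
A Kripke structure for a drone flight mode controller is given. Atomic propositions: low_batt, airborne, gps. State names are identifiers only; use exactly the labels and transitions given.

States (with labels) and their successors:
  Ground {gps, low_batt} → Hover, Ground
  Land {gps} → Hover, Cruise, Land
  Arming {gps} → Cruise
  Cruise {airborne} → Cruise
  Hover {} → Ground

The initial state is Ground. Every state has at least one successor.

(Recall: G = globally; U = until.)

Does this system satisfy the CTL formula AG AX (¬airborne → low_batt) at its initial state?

States satisfying AX (¬airborne → low_batt): {Arming, Cruise, Hover}.
States satisfying AG AX (¬airborne → low_batt): {Arming, Cruise}.
Ground is reachable from Ground and violates AX (¬airborne → low_batt), so AG fails at Ground.
Ground ∉ Sat(AG AX (¬airborne → low_batt)).

Does not hold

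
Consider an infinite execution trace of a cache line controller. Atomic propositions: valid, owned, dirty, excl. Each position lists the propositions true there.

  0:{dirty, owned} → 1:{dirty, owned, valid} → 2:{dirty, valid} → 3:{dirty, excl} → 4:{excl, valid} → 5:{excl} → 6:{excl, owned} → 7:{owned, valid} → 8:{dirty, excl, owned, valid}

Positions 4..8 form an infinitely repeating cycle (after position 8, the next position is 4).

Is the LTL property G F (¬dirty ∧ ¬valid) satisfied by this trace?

F (¬dirty ∧ ¬valid) holds at every position 0..8, and those are all positions ever visited, so G F (¬dirty ∧ ¬valid) holds.

Yes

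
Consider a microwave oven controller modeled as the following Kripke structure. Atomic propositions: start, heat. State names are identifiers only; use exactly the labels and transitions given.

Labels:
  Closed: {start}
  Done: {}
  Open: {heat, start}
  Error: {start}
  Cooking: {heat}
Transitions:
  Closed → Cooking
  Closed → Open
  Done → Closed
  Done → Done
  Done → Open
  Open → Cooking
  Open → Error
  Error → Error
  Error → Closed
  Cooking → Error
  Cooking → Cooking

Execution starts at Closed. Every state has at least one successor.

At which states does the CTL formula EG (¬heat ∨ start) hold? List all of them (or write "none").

States satisfying ¬heat ∨ start: {Closed, Done, Open, Error}.
States satisfying EG (¬heat ∨ start): {Closed, Done, Open, Error}.

{Closed, Done, Open, Error}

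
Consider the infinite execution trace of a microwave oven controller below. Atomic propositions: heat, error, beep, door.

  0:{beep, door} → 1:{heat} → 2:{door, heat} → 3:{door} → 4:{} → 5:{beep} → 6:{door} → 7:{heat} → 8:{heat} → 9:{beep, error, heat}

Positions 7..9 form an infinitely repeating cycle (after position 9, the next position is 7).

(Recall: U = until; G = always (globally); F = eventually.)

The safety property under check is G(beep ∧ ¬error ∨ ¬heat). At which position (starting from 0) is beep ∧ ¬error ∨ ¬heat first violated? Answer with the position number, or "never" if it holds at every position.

Check beep ∧ ¬error ∨ ¬heat at each position in order: 0 ✓.
At position 1 the labels are {heat}, so beep ∧ ¬error ∨ ¬heat is false there. This is the first violation.

1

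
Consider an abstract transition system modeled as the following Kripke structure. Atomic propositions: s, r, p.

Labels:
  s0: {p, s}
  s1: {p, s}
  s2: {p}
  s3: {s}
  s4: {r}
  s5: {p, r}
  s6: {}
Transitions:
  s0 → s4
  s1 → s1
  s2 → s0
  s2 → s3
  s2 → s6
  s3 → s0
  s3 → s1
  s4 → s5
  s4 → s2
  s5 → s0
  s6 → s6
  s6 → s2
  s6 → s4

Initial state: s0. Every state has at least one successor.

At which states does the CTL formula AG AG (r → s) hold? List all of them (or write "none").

States satisfying AG (r → s): {s1}.
States satisfying AG AG (r → s): {s1}.

{s1}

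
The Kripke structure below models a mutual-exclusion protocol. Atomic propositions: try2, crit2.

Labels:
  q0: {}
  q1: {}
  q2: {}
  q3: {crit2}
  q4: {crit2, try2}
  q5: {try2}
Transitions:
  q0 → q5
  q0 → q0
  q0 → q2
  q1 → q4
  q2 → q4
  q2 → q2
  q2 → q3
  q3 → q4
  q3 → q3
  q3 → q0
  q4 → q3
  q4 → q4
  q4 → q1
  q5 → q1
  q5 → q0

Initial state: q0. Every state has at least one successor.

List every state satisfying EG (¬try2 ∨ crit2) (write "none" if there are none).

{q0, q1, q2, q3, q4}

States satisfying ¬try2 ∨ crit2: {q0, q1, q2, q3, q4}.
States satisfying EG (¬try2 ∨ crit2): {q0, q1, q2, q3, q4}.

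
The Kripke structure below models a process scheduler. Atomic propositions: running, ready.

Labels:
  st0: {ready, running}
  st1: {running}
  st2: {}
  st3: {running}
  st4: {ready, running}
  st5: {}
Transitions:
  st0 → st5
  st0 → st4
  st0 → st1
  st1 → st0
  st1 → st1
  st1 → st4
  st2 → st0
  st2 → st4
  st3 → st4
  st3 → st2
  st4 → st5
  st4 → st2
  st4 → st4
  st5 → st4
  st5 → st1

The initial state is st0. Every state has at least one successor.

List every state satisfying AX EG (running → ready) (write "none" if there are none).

States satisfying EG (running → ready): {st0, st2, st4, st5}.
States satisfying AX EG (running → ready): {st2, st3, st4}.

{st2, st3, st4}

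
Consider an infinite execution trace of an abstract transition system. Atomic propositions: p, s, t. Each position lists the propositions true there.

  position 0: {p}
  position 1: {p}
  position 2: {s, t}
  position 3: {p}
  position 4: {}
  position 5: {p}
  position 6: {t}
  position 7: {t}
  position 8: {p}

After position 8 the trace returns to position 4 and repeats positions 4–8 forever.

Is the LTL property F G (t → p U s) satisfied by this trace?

Violated

G (t → p U s) is false at every position 0..8, so it never becomes true and F G (t → p U s) fails.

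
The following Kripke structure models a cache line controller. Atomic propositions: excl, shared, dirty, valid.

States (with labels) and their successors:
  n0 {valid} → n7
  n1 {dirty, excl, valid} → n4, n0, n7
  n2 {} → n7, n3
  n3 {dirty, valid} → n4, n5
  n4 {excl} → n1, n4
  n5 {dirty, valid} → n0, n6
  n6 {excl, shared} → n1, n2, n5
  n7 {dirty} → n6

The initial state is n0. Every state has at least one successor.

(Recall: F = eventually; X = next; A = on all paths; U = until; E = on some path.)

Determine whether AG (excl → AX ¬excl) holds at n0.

Violated

States satisfying excl → AX ¬excl: {n0, n2, n3, n5, n7}.
States satisfying AG (excl → AX ¬excl): ∅.
n1 is reachable from n0 and violates excl → AX ¬excl, so AG fails at n0.
n0 ∉ Sat(AG (excl → AX ¬excl)).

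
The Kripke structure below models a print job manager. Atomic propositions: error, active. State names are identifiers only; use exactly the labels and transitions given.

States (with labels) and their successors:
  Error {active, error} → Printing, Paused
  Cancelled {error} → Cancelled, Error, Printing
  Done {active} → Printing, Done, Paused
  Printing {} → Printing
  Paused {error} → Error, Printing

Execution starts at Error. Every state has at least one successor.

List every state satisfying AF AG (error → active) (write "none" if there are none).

{Printing}

States satisfying AG (error → active): {Printing}.
States satisfying AF AG (error → active): {Printing}.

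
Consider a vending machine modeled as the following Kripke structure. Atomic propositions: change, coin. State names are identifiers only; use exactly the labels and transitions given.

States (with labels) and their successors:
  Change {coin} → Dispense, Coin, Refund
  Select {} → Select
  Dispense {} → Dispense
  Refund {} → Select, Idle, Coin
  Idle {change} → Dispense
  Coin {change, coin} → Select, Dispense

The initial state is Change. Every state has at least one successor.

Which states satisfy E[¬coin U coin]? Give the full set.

States satisfying ¬coin: {Select, Dispense, Refund, Idle}.
States satisfying coin: {Change, Coin}.
States satisfying E[¬coin U coin]: {Change, Refund, Coin}.

{Change, Refund, Coin}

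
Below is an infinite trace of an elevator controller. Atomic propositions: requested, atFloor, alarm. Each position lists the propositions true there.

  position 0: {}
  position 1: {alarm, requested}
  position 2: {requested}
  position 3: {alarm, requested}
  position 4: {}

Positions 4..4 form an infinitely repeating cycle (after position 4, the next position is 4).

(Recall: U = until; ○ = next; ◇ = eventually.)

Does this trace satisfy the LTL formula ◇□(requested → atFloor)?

□(requested → atFloor) holds at position 4, which is reachable from 0, so ◇□(requested → atFloor) holds.

Holds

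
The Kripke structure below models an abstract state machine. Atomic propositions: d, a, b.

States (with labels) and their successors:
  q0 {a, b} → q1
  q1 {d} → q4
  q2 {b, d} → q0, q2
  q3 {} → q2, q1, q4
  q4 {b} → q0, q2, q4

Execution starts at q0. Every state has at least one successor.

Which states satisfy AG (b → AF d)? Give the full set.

States satisfying b → AF d: {q0, q1, q2, q3}.
States satisfying AG (b → AF d): ∅.

none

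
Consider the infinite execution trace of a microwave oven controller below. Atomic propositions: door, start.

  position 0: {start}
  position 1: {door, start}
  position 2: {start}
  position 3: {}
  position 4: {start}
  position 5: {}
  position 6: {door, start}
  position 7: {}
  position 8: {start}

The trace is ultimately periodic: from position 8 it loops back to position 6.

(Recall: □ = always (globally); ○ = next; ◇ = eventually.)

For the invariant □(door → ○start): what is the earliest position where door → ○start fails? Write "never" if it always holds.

6

Check door → ○start at each position in order: 0 ✓, 1 ✓, 2 ✓, 3 ✓, 4 ✓, 5 ✓.
At position 6 the labels are {door, start} and the next position 7 has {}, so door → ○start is false there. This is the first violation.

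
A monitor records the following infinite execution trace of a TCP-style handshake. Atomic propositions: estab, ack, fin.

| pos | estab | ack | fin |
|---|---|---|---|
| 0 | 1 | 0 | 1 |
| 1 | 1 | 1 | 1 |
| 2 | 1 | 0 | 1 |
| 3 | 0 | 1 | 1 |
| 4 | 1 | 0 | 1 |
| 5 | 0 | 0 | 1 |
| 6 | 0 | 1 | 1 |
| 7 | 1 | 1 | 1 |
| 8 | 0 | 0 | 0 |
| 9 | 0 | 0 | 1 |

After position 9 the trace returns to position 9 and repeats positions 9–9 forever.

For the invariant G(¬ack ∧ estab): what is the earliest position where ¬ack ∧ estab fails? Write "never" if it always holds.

1

Check ¬ack ∧ estab at each position in order: 0 ✓.
At position 1 the labels are {ack, estab, fin}, so ¬ack ∧ estab is false there. This is the first violation.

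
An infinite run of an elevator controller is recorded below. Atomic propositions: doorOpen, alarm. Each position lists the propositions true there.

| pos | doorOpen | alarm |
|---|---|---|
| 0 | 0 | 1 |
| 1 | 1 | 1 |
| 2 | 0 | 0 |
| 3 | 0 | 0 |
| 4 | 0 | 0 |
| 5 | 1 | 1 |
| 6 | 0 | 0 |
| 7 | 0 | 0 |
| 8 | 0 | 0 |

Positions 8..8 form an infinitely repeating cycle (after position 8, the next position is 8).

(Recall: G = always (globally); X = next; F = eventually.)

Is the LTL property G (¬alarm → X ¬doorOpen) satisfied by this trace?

¬alarm → X ¬doorOpen must hold at every position from 0 onward. It fails at position 4, so G (¬alarm → X ¬doorOpen) is false.
Positions where ¬alarm holds: 2, 3, 4, 6, 7, 8.
Check X ¬doorOpen at each: 2→ok, 3→ok, 4→fails, 6→ok, 7→ok, 8→ok.

No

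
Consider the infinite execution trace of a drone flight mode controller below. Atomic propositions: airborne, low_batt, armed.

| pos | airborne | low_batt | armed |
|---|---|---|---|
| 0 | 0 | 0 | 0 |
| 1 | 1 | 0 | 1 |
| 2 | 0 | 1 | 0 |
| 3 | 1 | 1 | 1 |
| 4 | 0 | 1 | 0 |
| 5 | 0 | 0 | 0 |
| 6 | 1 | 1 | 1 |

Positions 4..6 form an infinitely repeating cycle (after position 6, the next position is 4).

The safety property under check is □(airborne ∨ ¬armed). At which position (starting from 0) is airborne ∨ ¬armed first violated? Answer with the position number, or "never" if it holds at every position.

never

airborne ∨ ¬armed holds at every position 0..6, and those are all the positions the trace ever visits, so the invariant □(airborne ∨ ¬armed) is never violated.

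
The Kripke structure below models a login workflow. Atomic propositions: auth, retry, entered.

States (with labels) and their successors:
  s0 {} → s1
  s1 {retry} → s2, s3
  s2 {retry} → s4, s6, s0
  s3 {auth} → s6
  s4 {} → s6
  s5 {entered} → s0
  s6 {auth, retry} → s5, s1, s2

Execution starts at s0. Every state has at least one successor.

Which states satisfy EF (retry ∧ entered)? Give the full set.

none

States satisfying retry ∧ entered: ∅.
States satisfying EF (retry ∧ entered): ∅.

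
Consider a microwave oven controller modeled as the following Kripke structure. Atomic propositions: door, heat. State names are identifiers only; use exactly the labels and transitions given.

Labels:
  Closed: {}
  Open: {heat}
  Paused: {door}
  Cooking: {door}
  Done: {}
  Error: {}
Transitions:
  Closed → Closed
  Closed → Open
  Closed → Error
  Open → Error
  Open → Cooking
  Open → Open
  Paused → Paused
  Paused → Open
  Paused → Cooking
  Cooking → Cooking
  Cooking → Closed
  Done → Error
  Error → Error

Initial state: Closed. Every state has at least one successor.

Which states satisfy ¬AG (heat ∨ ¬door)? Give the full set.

States satisfying heat ∨ ¬door: {Closed, Open, Done, Error}.
States satisfying AG (heat ∨ ¬door): {Done, Error}.
States satisfying ¬AG (heat ∨ ¬door): {Closed, Open, Paused, Cooking}.

{Closed, Open, Paused, Cooking}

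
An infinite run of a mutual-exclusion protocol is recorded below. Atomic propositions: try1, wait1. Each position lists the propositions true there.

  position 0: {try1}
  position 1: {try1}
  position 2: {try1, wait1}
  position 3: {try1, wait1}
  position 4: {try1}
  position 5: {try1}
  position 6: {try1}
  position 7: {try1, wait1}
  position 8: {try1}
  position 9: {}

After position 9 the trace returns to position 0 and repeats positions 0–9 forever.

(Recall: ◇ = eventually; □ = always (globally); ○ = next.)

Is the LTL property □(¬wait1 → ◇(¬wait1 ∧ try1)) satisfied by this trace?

Holds

¬wait1 → ◇(¬wait1 ∧ try1) holds at every position 0..9, and those are all positions ever visited, so □(¬wait1 → ◇(¬wait1 ∧ try1)) holds.
Positions where ¬wait1 holds: 0, 1, 4, 5, 6, 8, 9.
Check ◇(¬wait1 ∧ try1) at each: 0→ok, 1→ok, 4→ok, 5→ok, 6→ok, 8→ok, 9→ok.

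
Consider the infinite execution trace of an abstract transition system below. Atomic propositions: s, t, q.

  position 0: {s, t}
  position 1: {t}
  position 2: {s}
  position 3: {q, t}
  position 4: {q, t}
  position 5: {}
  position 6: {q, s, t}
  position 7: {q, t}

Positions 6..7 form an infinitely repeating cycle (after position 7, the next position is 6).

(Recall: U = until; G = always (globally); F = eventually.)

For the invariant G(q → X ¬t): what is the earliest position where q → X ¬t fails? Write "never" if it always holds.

Check q → X ¬t at each position in order: 0 ✓, 1 ✓, 2 ✓.
At position 3 the labels are {q, t} and the next position 4 has {q, t}, so q → X ¬t is false there. This is the first violation.

3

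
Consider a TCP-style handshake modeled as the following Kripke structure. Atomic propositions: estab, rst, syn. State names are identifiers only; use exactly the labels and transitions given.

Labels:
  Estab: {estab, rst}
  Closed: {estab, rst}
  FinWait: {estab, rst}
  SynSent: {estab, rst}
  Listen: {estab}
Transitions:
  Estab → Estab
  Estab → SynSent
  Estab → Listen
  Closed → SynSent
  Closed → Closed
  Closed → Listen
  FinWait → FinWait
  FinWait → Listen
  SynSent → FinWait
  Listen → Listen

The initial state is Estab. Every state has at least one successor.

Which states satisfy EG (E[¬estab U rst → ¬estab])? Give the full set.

{Listen}

States satisfying E[¬estab U rst → ¬estab]: {Listen}.
States satisfying EG (E[¬estab U rst → ¬estab]): {Listen}.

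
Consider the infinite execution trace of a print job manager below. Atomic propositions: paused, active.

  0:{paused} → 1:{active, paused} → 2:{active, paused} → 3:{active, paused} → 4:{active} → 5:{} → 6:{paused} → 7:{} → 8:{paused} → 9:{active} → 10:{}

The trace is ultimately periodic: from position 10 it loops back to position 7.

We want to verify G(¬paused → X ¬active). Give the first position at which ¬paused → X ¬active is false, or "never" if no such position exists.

never

¬paused → X ¬active holds at every position 0..10, and those are all the positions the trace ever visits, so the invariant G(¬paused → X ¬active) is never violated.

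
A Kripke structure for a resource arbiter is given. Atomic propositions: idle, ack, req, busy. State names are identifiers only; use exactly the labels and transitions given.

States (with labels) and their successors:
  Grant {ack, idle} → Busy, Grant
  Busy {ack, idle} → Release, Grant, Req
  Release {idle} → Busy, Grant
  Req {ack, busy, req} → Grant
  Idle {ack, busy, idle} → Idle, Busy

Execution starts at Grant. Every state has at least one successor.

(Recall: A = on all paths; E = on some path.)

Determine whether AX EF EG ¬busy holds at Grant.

States satisfying EF EG ¬busy: {Grant, Busy, Release, Req, Idle}.
States satisfying AX EF EG ¬busy: {Grant, Busy, Release, Req, Idle}.
Grant ∈ Sat(AX EF EG ¬busy).

Yes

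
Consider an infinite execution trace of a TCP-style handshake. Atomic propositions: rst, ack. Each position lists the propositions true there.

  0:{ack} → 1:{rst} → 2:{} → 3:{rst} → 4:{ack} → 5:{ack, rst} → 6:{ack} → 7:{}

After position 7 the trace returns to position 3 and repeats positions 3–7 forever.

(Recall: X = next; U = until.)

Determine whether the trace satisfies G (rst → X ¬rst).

Satisfied

rst → X ¬rst holds at every position 0..7, and those are all positions ever visited, so G (rst → X ¬rst) holds.
Positions where rst holds: 1, 3, 5.
Check X ¬rst at each: 1→ok, 3→ok, 5→ok.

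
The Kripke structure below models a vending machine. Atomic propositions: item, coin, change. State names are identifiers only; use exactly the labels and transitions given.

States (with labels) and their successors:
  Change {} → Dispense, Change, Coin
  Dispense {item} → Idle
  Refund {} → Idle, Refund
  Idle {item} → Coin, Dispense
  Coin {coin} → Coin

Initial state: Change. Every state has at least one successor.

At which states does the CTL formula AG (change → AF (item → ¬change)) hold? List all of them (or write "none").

States satisfying change → AF (item → ¬change): {Change, Dispense, Refund, Idle, Coin}.
States satisfying AG (change → AF (item → ¬change)): {Change, Dispense, Refund, Idle, Coin}.

{Change, Dispense, Refund, Idle, Coin}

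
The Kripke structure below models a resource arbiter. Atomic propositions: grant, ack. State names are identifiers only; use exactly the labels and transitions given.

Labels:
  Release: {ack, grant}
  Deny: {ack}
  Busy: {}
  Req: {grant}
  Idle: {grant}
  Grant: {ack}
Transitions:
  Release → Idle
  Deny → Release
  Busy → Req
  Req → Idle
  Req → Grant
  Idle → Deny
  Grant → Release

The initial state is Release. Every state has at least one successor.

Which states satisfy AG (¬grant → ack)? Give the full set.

States satisfying ¬grant → ack: {Release, Deny, Req, Idle, Grant}.
States satisfying AG (¬grant → ack): {Release, Deny, Req, Idle, Grant}.

{Release, Deny, Req, Idle, Grant}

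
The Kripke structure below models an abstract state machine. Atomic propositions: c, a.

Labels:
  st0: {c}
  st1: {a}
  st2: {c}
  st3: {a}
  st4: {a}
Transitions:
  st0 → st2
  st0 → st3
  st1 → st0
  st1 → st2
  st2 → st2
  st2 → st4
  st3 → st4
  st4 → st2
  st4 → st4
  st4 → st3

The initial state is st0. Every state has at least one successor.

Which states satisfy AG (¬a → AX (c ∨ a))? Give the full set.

{st0, st1, st2, st3, st4}

States satisfying ¬a → AX (c ∨ a): {st0, st1, st2, st3, st4}.
States satisfying AG (¬a → AX (c ∨ a)): {st0, st1, st2, st3, st4}.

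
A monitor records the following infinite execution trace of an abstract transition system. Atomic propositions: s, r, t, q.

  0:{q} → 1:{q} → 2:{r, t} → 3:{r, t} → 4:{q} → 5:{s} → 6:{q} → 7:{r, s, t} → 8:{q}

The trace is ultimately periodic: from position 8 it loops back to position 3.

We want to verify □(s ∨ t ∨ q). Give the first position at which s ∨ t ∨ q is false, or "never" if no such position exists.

s ∨ t ∨ q holds at every position 0..8, and those are all the positions the trace ever visits, so the invariant □(s ∨ t ∨ q) is never violated.

never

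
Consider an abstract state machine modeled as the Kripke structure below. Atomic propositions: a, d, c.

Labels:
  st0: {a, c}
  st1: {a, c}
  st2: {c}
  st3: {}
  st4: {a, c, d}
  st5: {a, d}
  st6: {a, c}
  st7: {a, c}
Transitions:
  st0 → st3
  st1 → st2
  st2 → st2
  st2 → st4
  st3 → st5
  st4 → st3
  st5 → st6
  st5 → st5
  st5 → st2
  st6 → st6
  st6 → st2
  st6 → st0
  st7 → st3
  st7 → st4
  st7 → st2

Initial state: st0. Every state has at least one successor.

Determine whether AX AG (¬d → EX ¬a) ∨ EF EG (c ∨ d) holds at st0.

Holds

States satisfying AG (¬d → EX ¬a): ∅.
States satisfying AX AG (¬d → EX ¬a): ∅.
States satisfying EG (c ∨ d): {st1, st2, st5, st6, st7}.
States satisfying EF EG (c ∨ d): {st0, st1, st2, st3, st4, st5, st6, st7}.
States satisfying AX AG (¬d → EX ¬a) ∨ EF EG (c ∨ d): {st0, st1, st2, st3, st4, st5, st6, st7}.
st0 ∈ Sat(AX AG (¬d → EX ¬a) ∨ EF EG (c ∨ d)).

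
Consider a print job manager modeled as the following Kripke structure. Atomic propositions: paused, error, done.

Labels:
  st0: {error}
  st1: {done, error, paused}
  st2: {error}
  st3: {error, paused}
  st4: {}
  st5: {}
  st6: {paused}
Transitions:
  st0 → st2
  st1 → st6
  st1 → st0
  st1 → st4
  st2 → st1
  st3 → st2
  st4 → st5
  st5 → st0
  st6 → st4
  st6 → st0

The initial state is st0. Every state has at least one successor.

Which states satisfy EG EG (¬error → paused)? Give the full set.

{st0, st1, st2, st3, st6}

States satisfying EG (¬error → paused): {st0, st1, st2, st3, st6}.
States satisfying EG EG (¬error → paused): {st0, st1, st2, st3, st6}.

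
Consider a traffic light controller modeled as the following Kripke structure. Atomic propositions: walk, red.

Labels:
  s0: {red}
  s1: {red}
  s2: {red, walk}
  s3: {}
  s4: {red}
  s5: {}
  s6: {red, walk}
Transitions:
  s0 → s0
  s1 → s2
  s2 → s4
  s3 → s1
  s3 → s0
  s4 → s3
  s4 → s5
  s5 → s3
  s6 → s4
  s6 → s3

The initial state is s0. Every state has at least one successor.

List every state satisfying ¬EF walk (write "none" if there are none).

States satisfying walk: {s2, s6}.
States satisfying EF walk: {s1, s2, s3, s4, s5, s6}.
States satisfying ¬EF walk: {s0}.

{s0}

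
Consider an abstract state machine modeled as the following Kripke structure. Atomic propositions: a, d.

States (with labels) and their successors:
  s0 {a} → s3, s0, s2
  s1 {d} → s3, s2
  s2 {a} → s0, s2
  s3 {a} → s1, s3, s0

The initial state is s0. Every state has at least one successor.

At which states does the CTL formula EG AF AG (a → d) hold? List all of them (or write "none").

States satisfying AF AG (a → d): ∅.
States satisfying EG AF AG (a → d): ∅.

none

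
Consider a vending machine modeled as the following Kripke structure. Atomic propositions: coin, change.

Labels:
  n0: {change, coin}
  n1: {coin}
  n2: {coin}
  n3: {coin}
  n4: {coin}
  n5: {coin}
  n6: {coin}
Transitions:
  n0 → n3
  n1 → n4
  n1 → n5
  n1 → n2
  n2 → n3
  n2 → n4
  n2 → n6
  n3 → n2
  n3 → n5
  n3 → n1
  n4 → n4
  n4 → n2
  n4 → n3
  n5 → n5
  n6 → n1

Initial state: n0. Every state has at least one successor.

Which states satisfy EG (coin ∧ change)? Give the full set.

none

States satisfying coin ∧ change: {n0}.
States satisfying EG (coin ∧ change): ∅.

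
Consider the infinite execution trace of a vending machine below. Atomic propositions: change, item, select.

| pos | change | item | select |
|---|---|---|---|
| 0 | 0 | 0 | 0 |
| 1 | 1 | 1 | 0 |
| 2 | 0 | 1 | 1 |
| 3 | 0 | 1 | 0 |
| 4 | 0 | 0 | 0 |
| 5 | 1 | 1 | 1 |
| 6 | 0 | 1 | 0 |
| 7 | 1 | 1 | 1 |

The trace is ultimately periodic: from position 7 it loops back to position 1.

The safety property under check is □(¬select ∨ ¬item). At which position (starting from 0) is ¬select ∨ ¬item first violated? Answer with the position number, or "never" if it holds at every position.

Check ¬select ∨ ¬item at each position in order: 0 ✓, 1 ✓.
At position 2 the labels are {item, select}, so ¬select ∨ ¬item is false there. This is the first violation.

2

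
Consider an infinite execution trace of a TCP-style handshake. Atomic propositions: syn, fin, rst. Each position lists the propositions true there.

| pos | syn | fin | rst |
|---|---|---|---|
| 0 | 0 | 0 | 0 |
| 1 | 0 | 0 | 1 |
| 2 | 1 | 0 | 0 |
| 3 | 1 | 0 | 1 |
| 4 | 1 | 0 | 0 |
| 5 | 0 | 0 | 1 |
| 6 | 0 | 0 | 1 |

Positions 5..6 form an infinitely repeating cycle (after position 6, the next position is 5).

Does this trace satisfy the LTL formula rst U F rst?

Walking from position 0: F rst first holds at position 0, and rst holds at every earlier position along the way, so rst U F rst holds.

Yes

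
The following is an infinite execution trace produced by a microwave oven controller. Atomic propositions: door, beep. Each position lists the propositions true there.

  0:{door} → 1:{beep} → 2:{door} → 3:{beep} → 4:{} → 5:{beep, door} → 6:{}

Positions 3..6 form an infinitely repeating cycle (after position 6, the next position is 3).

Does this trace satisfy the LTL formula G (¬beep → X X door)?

Does not hold

¬beep → X X door must hold at every position from 0 onward. It fails at position 2, so G (¬beep → X X door) is false.
Positions where ¬beep holds: 0, 2, 4, 6.
Check X X door at each: 0→ok, 2→fails, 4→fails, 6→fails.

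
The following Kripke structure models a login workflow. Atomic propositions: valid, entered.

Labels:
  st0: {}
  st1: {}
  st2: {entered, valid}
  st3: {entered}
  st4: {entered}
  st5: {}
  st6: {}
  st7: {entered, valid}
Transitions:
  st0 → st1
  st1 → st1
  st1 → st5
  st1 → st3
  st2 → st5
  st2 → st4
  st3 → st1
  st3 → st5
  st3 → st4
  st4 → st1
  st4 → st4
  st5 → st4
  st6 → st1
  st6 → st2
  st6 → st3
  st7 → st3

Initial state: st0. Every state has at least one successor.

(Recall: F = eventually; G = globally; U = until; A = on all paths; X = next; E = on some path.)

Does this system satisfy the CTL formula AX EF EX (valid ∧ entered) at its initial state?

States satisfying EF EX (valid ∧ entered): {st6}.
States satisfying AX EF EX (valid ∧ entered): ∅.
st0 ∉ Sat(AX EF EX (valid ∧ entered)).

Violated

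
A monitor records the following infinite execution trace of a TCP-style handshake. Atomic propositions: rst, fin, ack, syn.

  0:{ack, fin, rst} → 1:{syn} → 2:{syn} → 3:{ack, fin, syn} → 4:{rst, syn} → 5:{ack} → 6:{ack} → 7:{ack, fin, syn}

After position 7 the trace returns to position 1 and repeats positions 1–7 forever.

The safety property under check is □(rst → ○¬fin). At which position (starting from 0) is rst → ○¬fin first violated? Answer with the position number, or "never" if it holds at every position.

rst → ○¬fin holds at every position 0..7, and those are all the positions the trace ever visits, so the invariant □(rst → ○¬fin) is never violated.

never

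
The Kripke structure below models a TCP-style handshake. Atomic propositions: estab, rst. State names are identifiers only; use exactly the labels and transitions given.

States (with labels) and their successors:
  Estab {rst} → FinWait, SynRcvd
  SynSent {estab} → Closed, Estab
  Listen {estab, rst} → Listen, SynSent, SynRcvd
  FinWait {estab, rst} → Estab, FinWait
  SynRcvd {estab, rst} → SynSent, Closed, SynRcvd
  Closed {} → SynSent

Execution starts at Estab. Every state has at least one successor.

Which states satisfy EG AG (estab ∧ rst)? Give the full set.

none

States satisfying AG (estab ∧ rst): ∅.
States satisfying EG AG (estab ∧ rst): ∅.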